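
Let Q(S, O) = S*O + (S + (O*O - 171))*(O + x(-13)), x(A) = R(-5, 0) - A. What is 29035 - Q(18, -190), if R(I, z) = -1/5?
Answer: 32011317/5 ≈ 6.4023e+6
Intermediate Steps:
R(I, z) = -⅕ (R(I, z) = -1*⅕ = -⅕)
x(A) = -⅕ - A
Q(S, O) = O*S + (64/5 + O)*(-171 + S + O²) (Q(S, O) = S*O + (S + (O*O - 171))*(O + (-⅕ - 1*(-13))) = O*S + (S + (O² - 171))*(O + (-⅕ + 13)) = O*S + (S + (-171 + O²))*(O + 64/5) = O*S + (-171 + S + O²)*(64/5 + O) = O*S + (64/5 + O)*(-171 + S + O²))
29035 - Q(18, -190) = 29035 - (-10944/5 + (-190)³ - 171*(-190) + (64/5)*18 + (64/5)*(-190)² + 2*(-190)*18) = 29035 - (-10944/5 - 6859000 + 32490 + 1152/5 + (64/5)*36100 - 6840) = 29035 - (-10944/5 - 6859000 + 32490 + 1152/5 + 462080 - 6840) = 29035 - 1*(-31866142/5) = 29035 + 31866142/5 = 32011317/5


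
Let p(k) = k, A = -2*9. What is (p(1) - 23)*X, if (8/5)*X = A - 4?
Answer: 605/2 ≈ 302.50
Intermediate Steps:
A = -18
X = -55/4 (X = 5*(-18 - 4)/8 = (5/8)*(-22) = -55/4 ≈ -13.750)
(p(1) - 23)*X = (1 - 23)*(-55/4) = -22*(-55/4) = 605/2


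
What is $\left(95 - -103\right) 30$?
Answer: $5940$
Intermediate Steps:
$\left(95 - -103\right) 30 = \left(95 + 103\right) 30 = 198 \cdot 30 = 5940$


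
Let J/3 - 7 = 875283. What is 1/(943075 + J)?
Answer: 1/3568945 ≈ 2.8019e-7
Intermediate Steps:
J = 2625870 (J = 21 + 3*875283 = 21 + 2625849 = 2625870)
1/(943075 + J) = 1/(943075 + 2625870) = 1/3568945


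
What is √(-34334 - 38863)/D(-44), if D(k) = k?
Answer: -3*I*√8133/44 ≈ -6.1488*I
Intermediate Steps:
√(-34334 - 38863)/D(-44) = √(-34334 - 38863)/(-44) = √(-73197)*(-1/44) = (3*I*√8133)*(-1/44) = -3*I*√8133/44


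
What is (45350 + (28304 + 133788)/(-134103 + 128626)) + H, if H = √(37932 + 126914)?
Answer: 248219858/5477 + √164846 ≈ 45726.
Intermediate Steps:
H = √164846 ≈ 406.01
(45350 + (28304 + 133788)/(-134103 + 128626)) + H = (45350 + (28304 + 133788)/(-134103 + 128626)) + √164846 = (45350 + 162092/(-5477)) + √164846 = (45350 + 162092*(-1/5477)) + √164846 = (45350 - 162092/5477) + √164846 = 248219858/5477 + √164846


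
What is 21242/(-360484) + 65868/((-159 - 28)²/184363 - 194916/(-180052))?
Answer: 12315490633639756645/237871771037776 ≈ 51774.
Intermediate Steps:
21242/(-360484) + 65868/((-159 - 28)²/184363 - 194916/(-180052)) = 21242*(-1/360484) + 65868/((-187)²*(1/184363) - 194916*(-1/180052)) = -10621/180242 + 65868/(34969*(1/184363) + 48729/45013) = -10621/180242 + 65868/(34969/184363 + 48729/45013) = -10621/180242 + 65868/(10557884224/8298731719) = -10621/180242 + 65868*(8298731719/10557884224) = -10621/180242 + 136655215216773/2639471056 = 12315490633639756645/237871771037776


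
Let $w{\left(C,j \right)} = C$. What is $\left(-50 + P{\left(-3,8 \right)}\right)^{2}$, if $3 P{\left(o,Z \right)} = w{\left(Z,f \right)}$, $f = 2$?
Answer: $\frac{20164}{9} \approx 2240.4$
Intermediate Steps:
$P{\left(o,Z \right)} = \frac{Z}{3}$
$\left(-50 + P{\left(-3,8 \right)}\right)^{2} = \left(-50 + \frac{1}{3} \cdot 8\right)^{2} = \left(-50 + \frac{8}{3}\right)^{2} = \left(- \frac{142}{3}\right)^{2} = \frac{20164}{9}$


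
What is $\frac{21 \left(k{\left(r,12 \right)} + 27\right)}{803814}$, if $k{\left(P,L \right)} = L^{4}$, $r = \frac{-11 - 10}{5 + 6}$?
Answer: $\frac{145341}{267938} \approx 0.54244$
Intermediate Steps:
$r = - \frac{21}{11} \approx -1.9091$
$\frac{21 \left(k{\left(r,12 \right)} + 27\right)}{803814} = \frac{21 \left(12^{4} + 27\right)}{803814} = 21 \left(20736 + 27\right) \frac{1}{803814} = 21 \cdot 20763 \cdot \frac{1}{803814} = 436023 \cdot \frac{1}{803814} = \frac{145341}{267938}$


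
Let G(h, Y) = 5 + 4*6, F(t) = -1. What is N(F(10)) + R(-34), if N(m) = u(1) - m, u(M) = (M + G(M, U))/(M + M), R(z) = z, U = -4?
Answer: -18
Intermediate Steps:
G(h, Y) = 29 (G(h, Y) = 5 + 24 = 29)
u(M) = (29 + M)/(2*M) (u(M) = (M + 29)/(M + M) = (29 + M)/((2*M)) = (29 + M)*(1/(2*M)) = (29 + M)/(2*M))
N(m) = 15 - m (N(m) = (1/2)*(29 + 1)/1 - m = (1/2)*1*30 - m = 15 - m)
N(F(10)) + R(-34) = (15 - 1*(-1)) - 34 = (15 + 1) - 34 = 16 - 34 = -18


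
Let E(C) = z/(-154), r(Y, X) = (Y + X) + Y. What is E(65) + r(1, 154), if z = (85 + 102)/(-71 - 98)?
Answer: 369113/2366 ≈ 156.01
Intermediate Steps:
r(Y, X) = X + 2*Y (r(Y, X) = (X + Y) + Y = X + 2*Y)
z = -187/169 (z = 187/(-169) = 187*(-1/169) = -187/169 ≈ -1.1065)
E(C) = 17/2366 (E(C) = -187/169/(-154) = -187/169*(-1/154) = 17/2366)
E(65) + r(1, 154) = 17/2366 + (154 + 2*1) = 17/2366 + (154 + 2) = 17/2366 + 156 = 369113/2366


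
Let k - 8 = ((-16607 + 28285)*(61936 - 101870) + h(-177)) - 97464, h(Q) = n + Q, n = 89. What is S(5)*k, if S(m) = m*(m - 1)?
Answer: -9328935920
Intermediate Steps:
h(Q) = 89 + Q
k = -466446796 (k = 8 + (((-16607 + 28285)*(61936 - 101870) + (89 - 177)) - 97464) = 8 + ((11678*(-39934) - 88) - 97464) = 8 + ((-466349252 - 88) - 97464) = 8 + (-466349340 - 97464) = 8 - 466446804 = -466446796)
S(m) = m*(-1 + m)
S(5)*k = (5*(-1 + 5))*(-466446796) = (5*4)*(-466446796) = 20*(-466446796) = -9328935920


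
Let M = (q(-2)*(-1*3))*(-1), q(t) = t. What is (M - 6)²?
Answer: 144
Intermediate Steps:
M = -6 (M = -(-2)*3*(-1) = -2*(-3)*(-1) = 6*(-1) = -6)
(M - 6)² = (-6 - 6)² = (-12)² = 144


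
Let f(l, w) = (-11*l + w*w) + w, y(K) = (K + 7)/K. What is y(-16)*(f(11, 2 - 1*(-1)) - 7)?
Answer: -261/4 ≈ -65.250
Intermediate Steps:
y(K) = (7 + K)/K
f(l, w) = w + w² - 11*l (f(l, w) = (-11*l + w²) + w = (w² - 11*l) + w = w + w² - 11*l)
y(-16)*(f(11, 2 - 1*(-1)) - 7) = ((7 - 16)/(-16))*(((2 - 1*(-1)) + (2 - 1*(-1))² - 11*11) - 7) = (-1/16*(-9))*(((2 + 1) + (2 + 1)² - 121) - 7) = 9*((3 + 3² - 121) - 7)/16 = 9*((3 + 9 - 121) - 7)/16 = 9*(-109 - 7)/16 = (9/16)*(-116) = -261/4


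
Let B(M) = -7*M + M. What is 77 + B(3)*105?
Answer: -1813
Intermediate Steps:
B(M) = -6*M
77 + B(3)*105 = 77 - 6*3*105 = 77 - 18*105 = 77 - 1890 = -1813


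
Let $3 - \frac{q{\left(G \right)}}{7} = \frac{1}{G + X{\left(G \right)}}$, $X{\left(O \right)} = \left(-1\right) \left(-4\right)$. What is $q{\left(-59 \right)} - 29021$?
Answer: $- \frac{1594993}{55} \approx -29000.0$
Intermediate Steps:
$X{\left(O \right)} = 4$
$q{\left(G \right)} = 21 - \frac{7}{4 + G}$ ($q{\left(G \right)} = 21 - \frac{7}{G + 4} = 21 - \frac{7}{4 + G}$)
$q{\left(-59 \right)} - 29021 = \frac{7 \left(11 + 3 \left(-59\right)\right)}{4 - 59} - 29021 = \frac{7 \left(11 - 177\right)}{-55} - 29021 = 7 \left(- \frac{1}{55}\right) \left(-166\right) - 29021 = \frac{1162}{55} - 29021 = - \frac{1594993}{55}$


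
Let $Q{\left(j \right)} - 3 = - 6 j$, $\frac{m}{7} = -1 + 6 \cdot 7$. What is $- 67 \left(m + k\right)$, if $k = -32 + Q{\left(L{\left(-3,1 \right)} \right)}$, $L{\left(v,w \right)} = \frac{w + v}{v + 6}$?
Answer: $-17554$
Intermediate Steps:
$L{\left(v,w \right)} = \frac{v + w}{6 + v}$
$m = 287$ ($m = 7 \left(-1 + 6 \cdot 7\right) = 7 \left(-1 + 42\right) = 7 \cdot 41 = 287$)
$Q{\left(j \right)} = 3 - 6 j$
$k = -25$ ($k = -32 - \left(-3 + 6 \frac{-3 + 1}{6 - 3}\right) = -32 - \left(-3 + 6 \cdot \frac{1}{3} \left(-2\right)\right) = -32 + \left(3 - -4\right) = -32 + \left(3 + 4\right) = -32 + 7 = -25$)
$- 67 \left(m + k\right) = - 67 \left(287 - 25\right) = \left(-67\right) 262 = -17554$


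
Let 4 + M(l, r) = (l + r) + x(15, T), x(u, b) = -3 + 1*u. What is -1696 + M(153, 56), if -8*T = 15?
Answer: -1479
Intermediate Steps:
T = -15/8 (T = -1/8*15 = -15/8 ≈ -1.8750)
x(u, b) = -3 + u
M(l, r) = 8 + l + r (M(l, r) = -4 + ((l + r) + (-3 + 15)) = -4 + ((l + r) + 12) = -4 + (12 + l + r) = 8 + l + r)
-1696 + M(153, 56) = -1696 + (8 + 153 + 56) = -1696 + 217 = -1479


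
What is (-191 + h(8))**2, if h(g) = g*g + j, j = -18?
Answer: 21025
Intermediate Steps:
h(g) = -18 + g**2 (h(g) = g*g - 18 = g**2 - 18 = -18 + g**2)
(-191 + h(8))**2 = (-191 + (-18 + 8**2))**2 = (-191 + (-18 + 64))**2 = (-191 + 46)**2 = (-145)**2 = 21025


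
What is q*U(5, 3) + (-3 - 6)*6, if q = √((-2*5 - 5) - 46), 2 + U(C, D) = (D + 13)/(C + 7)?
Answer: -54 - 2*I*√61/3 ≈ -54.0 - 5.2068*I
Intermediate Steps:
U(C, D) = -2 + (13 + D)/(7 + C) (U(C, D) = -2 + (D + 13)/(C + 7) = -2 + (13 + D)/(7 + C))
q = I*√61 (q = √((-10 - 5) - 46) = √(-15 - 46) = √(-61) = I*√61 ≈ 7.8102*I)
q*U(5, 3) + (-3 - 6)*6 = (I*√61)*((-1 + 3 - 2*5)/(7 + 5)) + (-3 - 6)*6 = (I*√61)*((-1 + 3 - 10)/12) - 9*6 = (I*√61)*((1/12)*(-8)) - 54 = (I*√61)*(-⅔) - 54 = -2*I*√61/3 - 54 = -54 - 2*I*√61/3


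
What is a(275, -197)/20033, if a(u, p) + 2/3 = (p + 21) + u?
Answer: 295/60099 ≈ 0.0049086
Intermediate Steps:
a(u, p) = 61/3 + p + u (a(u, p) = -2/3 + ((p + 21) + u) = -2/3 + ((21 + p) + u) = -2/3 + (21 + p + u) = 61/3 + p + u)
a(275, -197)/20033 = (61/3 - 197 + 275)/20033 = (295/3)*(1/20033) = 295/60099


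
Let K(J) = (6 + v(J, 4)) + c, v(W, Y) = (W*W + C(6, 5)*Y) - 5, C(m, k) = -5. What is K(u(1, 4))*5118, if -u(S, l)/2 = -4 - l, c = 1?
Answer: 1218084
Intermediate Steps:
v(W, Y) = -5 + W² - 5*Y (v(W, Y) = (W*W - 5*Y) - 5 = (W² - 5*Y) - 5 = -5 + W² - 5*Y)
u(S, l) = 8 + 2*l (u(S, l) = -2*(-4 - l) = 8 + 2*l)
K(J) = -18 + J² (K(J) = (6 + (-5 + J² - 5*4)) + 1 = (6 + (-5 + J² - 20)) + 1 = (6 + (-25 + J²)) + 1 = (-19 + J²) + 1 = -18 + J²)
K(u(1, 4))*5118 = (-18 + (8 + 2*4)²)*5118 = (-18 + (8 + 8)²)*5118 = (-18 + 16²)*5118 = (-18 + 256)*5118 = 238*5118 = 1218084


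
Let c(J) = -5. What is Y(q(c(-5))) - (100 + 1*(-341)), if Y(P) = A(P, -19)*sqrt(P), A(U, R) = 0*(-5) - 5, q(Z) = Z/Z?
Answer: 236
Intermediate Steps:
q(Z) = 1
A(U, R) = -5 (A(U, R) = 0 - 5 = -5)
Y(P) = -5*sqrt(P)
Y(q(c(-5))) - (100 + 1*(-341)) = -5*sqrt(1) - (100 + 1*(-341)) = -5*1 - (100 - 341) = -5 - 1*(-241) = -5 + 241 = 236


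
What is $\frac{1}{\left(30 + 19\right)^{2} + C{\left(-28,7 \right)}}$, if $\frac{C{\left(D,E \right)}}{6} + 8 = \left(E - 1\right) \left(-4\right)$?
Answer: $\frac{1}{2209} \approx 0.00045269$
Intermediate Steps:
$C{\left(D,E \right)} = -24 - 24 E$ ($C{\left(D,E \right)} = -48 + 6 \left(E - 1\right) \left(-4\right) = -48 + 6 \left(-1 + E\right) \left(-4\right) = -48 + 6 \left(4 - 4 E\right) = -48 - \left(-24 + 24 E\right) = -24 - 24 E$)
$\frac{1}{\left(30 + 19\right)^{2} + C{\left(-28,7 \right)}} = \frac{1}{\left(30 + 19\right)^{2} - 192} = \frac{1}{49^{2} - 192} = \frac{1}{2401 - 192} = \frac{1}{2209}$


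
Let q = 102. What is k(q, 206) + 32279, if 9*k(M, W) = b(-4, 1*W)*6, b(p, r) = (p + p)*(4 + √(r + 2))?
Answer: 96773/3 - 64*√13/3 ≈ 32181.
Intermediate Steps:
b(p, r) = 2*p*(4 + √(2 + r)) (b(p, r) = (2*p)*(4 + √(2 + r)) = 2*p*(4 + √(2 + r)))
k(M, W) = -64/3 - 16*√(2 + W)/3 (k(M, W) = ((2*(-4)*(4 + √(2 + 1*W)))*6)/9 = ((2*(-4)*(4 + √(2 + W)))*6)/9 = ((-32 - 8*√(2 + W))*6)/9 = (-192 - 48*√(2 + W))/9 = -64/3 - 16*√(2 + W)/3)
k(q, 206) + 32279 = (-64/3 - 16*√(2 + 206)/3) + 32279 = (-64/3 - 64*√13/3) + 32279 = 96773/3 - 64*√13/3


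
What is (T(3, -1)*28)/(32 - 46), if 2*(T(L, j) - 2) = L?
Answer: -7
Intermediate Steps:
T(L, j) = 2 + L/2
(T(3, -1)*28)/(32 - 46) = ((2 + (1/2)*3)*28)/(32 - 46) = ((2 + 3/2)*28)/(-14) = ((7/2)*28)*(-1/14) = 98*(-1/14) = -7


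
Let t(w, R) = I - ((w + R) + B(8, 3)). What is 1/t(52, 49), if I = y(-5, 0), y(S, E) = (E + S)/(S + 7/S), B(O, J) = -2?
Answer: -32/3143 ≈ -0.010181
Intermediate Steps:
y(S, E) = (E + S)/(S + 7/S)
I = 25/32 (I = -5*(0 - 5)/(7 + (-5)²) = -5*(-5)/(7 + 25) = -5*(-5)/32 = -5*1/32*(-5) = 25/32 ≈ 0.78125)
t(w, R) = 89/32 - R - w (t(w, R) = 25/32 - ((w + R) - 2) = 25/32 - ((R + w) - 2) = 25/32 - (-2 + R + w) = 25/32 + (2 - R - w) = 89/32 - R - w)
1/t(52, 49) = 1/(89/32 - 1*49 - 1*52) = 1/(89/32 - 49 - 52) = 1/(-3143/32) = -32/3143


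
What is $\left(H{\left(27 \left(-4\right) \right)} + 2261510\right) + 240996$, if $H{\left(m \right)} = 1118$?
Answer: $2503624$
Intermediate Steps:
$\left(H{\left(27 \left(-4\right) \right)} + 2261510\right) + 240996 = \left(1118 + 2261510\right) + 240996 = 2262628 + 240996 = 2503624$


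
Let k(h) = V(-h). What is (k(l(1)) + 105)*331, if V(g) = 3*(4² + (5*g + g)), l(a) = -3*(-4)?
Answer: -20853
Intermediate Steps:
l(a) = 12
V(g) = 48 + 18*g (V(g) = 3*(16 + 6*g) = 48 + 18*g)
k(h) = 48 - 18*h (k(h) = 48 + 18*(-h) = 48 - 18*h)
(k(l(1)) + 105)*331 = ((48 - 18*12) + 105)*331 = ((48 - 216) + 105)*331 = (-168 + 105)*331 = -63*331 = -20853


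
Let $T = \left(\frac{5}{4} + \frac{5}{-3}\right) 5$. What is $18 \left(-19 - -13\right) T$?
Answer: $225$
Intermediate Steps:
$T = - \frac{25}{12}$ ($T = \left(5 \cdot \frac{1}{4} + 5 \left(- \frac{1}{3}\right)\right) 5 = \left(\frac{5}{4} - \frac{5}{3}\right) 5 = \left(- \frac{5}{12}\right) 5 = - \frac{25}{12} \approx -2.0833$)
$18 \left(-19 - -13\right) T = 18 \left(-19 - -13\right) \left(- \frac{25}{12}\right) = 18 \left(-19 + 13\right) \left(- \frac{25}{12}\right) = 18 \left(-6\right) \left(- \frac{25}{12}\right) = \left(-108\right) \left(- \frac{25}{12}\right) = 225$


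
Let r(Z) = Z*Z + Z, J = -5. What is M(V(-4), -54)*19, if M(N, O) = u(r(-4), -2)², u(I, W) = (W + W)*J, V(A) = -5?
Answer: 7600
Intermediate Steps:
r(Z) = Z + Z² (r(Z) = Z² + Z = Z + Z²)
u(I, W) = -10*W (u(I, W) = (W + W)*(-5) = (2*W)*(-5) = -10*W)
M(N, O) = 400 (M(N, O) = (-10*(-2))² = 20² = 400)
M(V(-4), -54)*19 = 400*19 = 7600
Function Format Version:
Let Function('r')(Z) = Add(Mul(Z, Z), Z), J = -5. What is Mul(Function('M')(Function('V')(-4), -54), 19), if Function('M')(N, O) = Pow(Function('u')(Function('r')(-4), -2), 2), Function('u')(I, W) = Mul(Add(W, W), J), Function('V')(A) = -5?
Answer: 7600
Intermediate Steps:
Function('r')(Z) = Add(Z, Pow(Z, 2)) (Function('r')(Z) = Add(Pow(Z, 2), Z) = Add(Z, Pow(Z, 2)))
Function('u')(I, W) = Mul(-10, W) (Function('u')(I, W) = Mul(Add(W, W), -5) = Mul(Mul(2, W), -5) = Mul(-10, W))
Function('M')(N, O) = 400 (Function('M')(N, O) = Pow(Mul(-10, -2), 2) = Pow(20, 2) = 400)
Mul(Function('M')(Function('V')(-4), -54), 19) = Mul(400, 19) = 7600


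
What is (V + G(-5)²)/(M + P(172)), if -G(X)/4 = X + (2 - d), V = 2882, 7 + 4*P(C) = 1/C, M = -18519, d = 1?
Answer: -719648/4247425 ≈ -0.16943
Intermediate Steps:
P(C) = -7/4 + 1/(4*C)
G(X) = -4 - 4*X (G(X) = -4*(X + (2 - 1*1)) = -4*(X + (2 - 1)) = -4*(X + 1) = -4*(1 + X) = -4 - 4*X)
(V + G(-5)²)/(M + P(172)) = (2882 + (-4 - 4*(-5))²)/(-18519 + (¼)*(1 - 7*172)/172) = (2882 + (-4 + 20)²)/(-18519 + (¼)*(1/172)*(1 - 1204)) = (2882 + 16²)/(-18519 + (¼)*(1/172)*(-1203)) = (2882 + 256)/(-18519 - 1203/688) = 3138/(-12742275/688) = 3138*(-688/12742275) = -719648/4247425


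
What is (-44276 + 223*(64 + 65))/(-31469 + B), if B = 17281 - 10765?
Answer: 15509/24953 ≈ 0.62153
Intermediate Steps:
B = 6516
(-44276 + 223*(64 + 65))/(-31469 + B) = (-44276 + 223*(64 + 65))/(-31469 + 6516) = (-44276 + 223*129)/(-24953) = (-44276 + 28767)*(-1/24953) = -15509*(-1/24953) = 15509/24953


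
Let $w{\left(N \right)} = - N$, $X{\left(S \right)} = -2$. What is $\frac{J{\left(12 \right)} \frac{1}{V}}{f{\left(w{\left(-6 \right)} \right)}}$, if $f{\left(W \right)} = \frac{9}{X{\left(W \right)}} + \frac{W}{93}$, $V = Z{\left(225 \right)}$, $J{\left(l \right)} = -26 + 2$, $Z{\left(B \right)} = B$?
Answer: $\frac{496}{20625} \approx 0.024048$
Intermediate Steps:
$J{\left(l \right)} = -24$
$V = 225$
$f{\left(W \right)} = - \frac{9}{2} + \frac{W}{93}$ ($f{\left(W \right)} = \frac{9}{-2} + \frac{W}{93} = 9 \left(- \frac{1}{2}\right) + W \frac{1}{93} = - \frac{9}{2} + \frac{W}{93}$)
$\frac{J{\left(12 \right)} \frac{1}{V}}{f{\left(w{\left(-6 \right)} \right)}} = \frac{\left(-24\right) \frac{1}{225}}{- \frac{9}{2} + \frac{\left(-1\right) \left(-6\right)}{93}} = \frac{\left(-24\right) \frac{1}{225}}{- \frac{9}{2} + \frac{1}{93} \cdot 6} = - \frac{8}{75 \left(- \frac{9}{2} + \frac{2}{31}\right)} = - \frac{8}{75 \left(- \frac{275}{62}\right)} = \left(- \frac{8}{75}\right) \left(- \frac{62}{275}\right) = \frac{496}{20625}$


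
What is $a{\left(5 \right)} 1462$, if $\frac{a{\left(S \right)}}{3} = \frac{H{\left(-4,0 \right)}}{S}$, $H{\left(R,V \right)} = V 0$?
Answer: $0$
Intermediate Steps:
$H{\left(R,V \right)} = 0$
$a{\left(S \right)} = 0$ ($a{\left(S \right)} = 3 \frac{0}{S} = 3 \cdot 0 = 0$)
$a{\left(5 \right)} 1462 = 0 \cdot 1462 = 0$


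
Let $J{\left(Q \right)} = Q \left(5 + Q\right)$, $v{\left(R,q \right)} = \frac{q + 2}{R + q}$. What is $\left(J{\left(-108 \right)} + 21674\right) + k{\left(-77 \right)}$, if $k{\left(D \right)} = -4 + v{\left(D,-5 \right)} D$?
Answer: $\frac{2688877}{82} \approx 32791.0$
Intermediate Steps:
$v{\left(R,q \right)} = \frac{2 + q}{R + q}$
$k{\left(D \right)} = -4 - \frac{3 D}{-5 + D}$ ($k{\left(D \right)} = -4 + \frac{2 - 5}{D - 5} D = -4 + \frac{1}{-5 + D} \left(-3\right) D = -4 + - \frac{3}{-5 + D} D = -4 - \frac{3 D}{-5 + D}$)
$\left(J{\left(-108 \right)} + 21674\right) + k{\left(-77 \right)} = \left(- 108 \left(5 - 108\right) + 21674\right) + \frac{20 - -539}{-5 - 77} = \left(\left(-108\right) \left(-103\right) + 21674\right) + \frac{20 + 539}{-82} = \left(11124 + 21674\right) - \frac{559}{82} = 32798 - \frac{559}{82} = \frac{2688877}{82}$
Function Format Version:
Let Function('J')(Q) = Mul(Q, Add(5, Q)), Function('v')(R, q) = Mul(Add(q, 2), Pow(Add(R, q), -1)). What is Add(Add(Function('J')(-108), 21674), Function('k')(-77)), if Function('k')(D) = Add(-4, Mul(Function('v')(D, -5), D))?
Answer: Rational(2688877, 82) ≈ 32791.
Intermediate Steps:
Function('v')(R, q) = Mul(Pow(Add(R, q), -1), Add(2, q)) (Function('v')(R, q) = Mul(Add(2, q), Pow(Add(R, q), -1)) = Mul(Pow(Add(R, q), -1), Add(2, q)))
Function('k')(D) = Add(-4, Mul(-3, D, Pow(Add(-5, D), -1))) (Function('k')(D) = Add(-4, Mul(Mul(Pow(Add(D, -5), -1), Add(2, -5)), D)) = Add(-4, Mul(Mul(Pow(Add(-5, D), -1), -3), D)) = Add(-4, Mul(Mul(-3, Pow(Add(-5, D), -1)), D)) = Add(-4, Mul(-3, D, Pow(Add(-5, D), -1))))
Add(Add(Function('J')(-108), 21674), Function('k')(-77)) = Add(Add(Mul(-108, Add(5, -108)), 21674), Mul(Pow(Add(-5, -77), -1), Add(20, Mul(-7, -77)))) = Add(Add(Mul(-108, -103), 21674), Mul(Pow(-82, -1), Add(20, 539))) = Add(Add(11124, 21674), Mul(Rational(-1, 82), 559)) = Add(32798, Rational(-559, 82)) = Rational(2688877, 82)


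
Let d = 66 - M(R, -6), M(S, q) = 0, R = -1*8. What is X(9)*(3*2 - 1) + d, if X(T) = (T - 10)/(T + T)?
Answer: 1183/18 ≈ 65.722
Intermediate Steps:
R = -8
X(T) = (-10 + T)/(2*T) (X(T) = (-10 + T)/((2*T)) = (-10 + T)*(1/(2*T)) = (-10 + T)/(2*T))
d = 66 (d = 66 - 1*0 = 66 + 0 = 66)
X(9)*(3*2 - 1) + d = ((1/2)*(-10 + 9)/9)*(3*2 - 1) + 66 = ((1/2)*(1/9)*(-1))*(6 - 1) + 66 = -1/18*5 + 66 = -5/18 + 66 = 1183/18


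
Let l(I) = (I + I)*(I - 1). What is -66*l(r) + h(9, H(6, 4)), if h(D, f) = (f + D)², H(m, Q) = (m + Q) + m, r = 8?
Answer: -6767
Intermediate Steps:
H(m, Q) = Q + 2*m (H(m, Q) = (Q + m) + m = Q + 2*m)
h(D, f) = (D + f)²
l(I) = 2*I*(-1 + I) (l(I) = (2*I)*(-1 + I) = 2*I*(-1 + I))
-66*l(r) + h(9, H(6, 4)) = -132*8*(-1 + 8) + (9 + (4 + 2*6))² = -132*8*7 + (9 + (4 + 12))² = -66*112 + (9 + 16)² = -7392 + 25² = -7392 + 625 = -6767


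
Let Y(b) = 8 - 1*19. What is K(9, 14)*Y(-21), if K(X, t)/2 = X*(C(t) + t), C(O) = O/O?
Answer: -2970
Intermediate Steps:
C(O) = 1
K(X, t) = 2*X*(1 + t) (K(X, t) = 2*(X*(1 + t)) = 2*X*(1 + t))
Y(b) = -11 (Y(b) = 8 - 19 = -11)
K(9, 14)*Y(-21) = (2*9*(1 + 14))*(-11) = (2*9*15)*(-11) = 270*(-11) = -2970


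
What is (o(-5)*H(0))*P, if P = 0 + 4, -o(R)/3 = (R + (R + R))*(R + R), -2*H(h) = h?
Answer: 0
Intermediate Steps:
H(h) = -h/2
o(R) = -18*R² (o(R) = -3*(R + (R + R))*(R + R) = -3*(R + 2*R)*2*R = -3*3*R*2*R = -18*R²)
P = 4
(o(-5)*H(0))*P = ((-18*(-5)²)*(-½*0))*4 = (-18*25*0)*4 = -450*0*4 = 0*4 = 0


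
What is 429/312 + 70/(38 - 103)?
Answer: 31/104 ≈ 0.29808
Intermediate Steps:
429/312 + 70/(38 - 103) = 429*(1/312) + 70/(-65) = 11/8 + 70*(-1/65) = 11/8 - 14/13 = 31/104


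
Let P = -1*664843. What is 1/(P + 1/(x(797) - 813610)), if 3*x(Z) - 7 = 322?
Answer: -2440501/1622550006346 ≈ -1.5041e-6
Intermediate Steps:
P = -664843
x(Z) = 329/3 (x(Z) = 7/3 + (⅓)*322 = 7/3 + 322/3 = 329/3)
1/(P + 1/(x(797) - 813610)) = 1/(-664843 + 1/(329/3 - 813610)) = 1/(-664843 + 1/(-2440501/3)) = 1/(-664843 - 3/2440501) = 1/(-1622550006346/2440501) = -2440501/1622550006346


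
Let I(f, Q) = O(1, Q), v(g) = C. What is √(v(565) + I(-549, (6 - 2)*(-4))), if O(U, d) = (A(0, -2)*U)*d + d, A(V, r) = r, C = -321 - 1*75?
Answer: 2*I*√95 ≈ 19.494*I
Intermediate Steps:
C = -396 (C = -321 - 75 = -396)
v(g) = -396
O(U, d) = d - 2*U*d (O(U, d) = (-2*U)*d + d = -2*U*d + d = d - 2*U*d)
I(f, Q) = -Q (I(f, Q) = Q*(1 - 2*1) = Q*(1 - 2) = Q*(-1) = -Q)
√(v(565) + I(-549, (6 - 2)*(-4))) = √(-396 - (6 - 2)*(-4)) = √(-396 - 4*(-4)) = √(-396 - 1*(-16)) = √(-396 + 16) = √(-380) = 2*I*√95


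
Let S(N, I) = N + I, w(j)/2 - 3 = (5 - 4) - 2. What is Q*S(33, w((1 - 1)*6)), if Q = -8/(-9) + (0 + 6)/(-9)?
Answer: 74/9 ≈ 8.2222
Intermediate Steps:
w(j) = 4 (w(j) = 6 + 2*((5 - 4) - 2) = 6 + 2*(1 - 2) = 6 + 2*(-1) = 6 - 2 = 4)
Q = 2/9 (Q = -8*(-1/9) + 6*(-1/9) = 8/9 - 2/3 = 2/9 ≈ 0.22222)
S(N, I) = I + N
Q*S(33, w((1 - 1)*6)) = 2*(4 + 33)/9 = (2/9)*37 = 74/9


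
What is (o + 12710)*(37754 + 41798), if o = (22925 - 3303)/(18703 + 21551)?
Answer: 20351309336512/20127 ≈ 1.0111e+9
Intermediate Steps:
o = 9811/20127 (o = 19622/40254 = 19622*(1/40254) = 9811/20127 ≈ 0.48745)
(o + 12710)*(37754 + 41798) = (9811/20127 + 12710)*(37754 + 41798) = (255823981/20127)*79552 = 20351309336512/20127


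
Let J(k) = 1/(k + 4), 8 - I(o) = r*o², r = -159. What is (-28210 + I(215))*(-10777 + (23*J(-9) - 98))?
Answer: -398278928054/5 ≈ -7.9656e+10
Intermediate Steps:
I(o) = 8 + 159*o² (I(o) = 8 - (-159)*o² = 8 + 159*o²)
J(k) = 1/(4 + k)
(-28210 + I(215))*(-10777 + (23*J(-9) - 98)) = (-28210 + (8 + 159*215²))*(-10777 + (23/(4 - 9) - 98)) = (-28210 + (8 + 159*46225))*(-10777 + (23/(-5) - 98)) = (-28210 + (8 + 7349775))*(-10777 + (23*(-⅕) - 98)) = (-28210 + 7349783)*(-10777 + (-23/5 - 98)) = 7321573*(-10777 - 513/5) = 7321573*(-54398/5) = -398278928054/5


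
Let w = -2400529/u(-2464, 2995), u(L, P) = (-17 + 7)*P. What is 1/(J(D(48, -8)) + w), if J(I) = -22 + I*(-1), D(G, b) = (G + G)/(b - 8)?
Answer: 29950/1921329 ≈ 0.015588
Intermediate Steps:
u(L, P) = -10*P
D(G, b) = 2*G/(-8 + b) (D(G, b) = (2*G)/(-8 + b) = 2*G/(-8 + b))
J(I) = -22 - I
w = 2400529/29950 (w = -2400529/((-10*2995)) = -2400529/(-29950) = -2400529*(-1/29950) = 2400529/29950 ≈ 80.151)
1/(J(D(48, -8)) + w) = 1/((-22 - 2*48/(-8 - 8)) + 2400529/29950) = 1/((-22 - 2*48/(-16)) + 2400529/29950) = 1/((-22 - 2*48*(-1)/16) + 2400529/29950) = 1/((-22 - 1*(-6)) + 2400529/29950) = 1/((-22 + 6) + 2400529/29950) = 1/(-16 + 2400529/29950) = 1/(1921329/29950) = 29950/1921329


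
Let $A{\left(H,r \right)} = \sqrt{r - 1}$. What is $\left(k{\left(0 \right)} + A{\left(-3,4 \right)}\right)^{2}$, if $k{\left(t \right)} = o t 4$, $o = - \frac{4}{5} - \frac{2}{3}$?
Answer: $3$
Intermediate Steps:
$A{\left(H,r \right)} = \sqrt{-1 + r}$
$o = - \frac{22}{15}$ ($o = \left(-4\right) \frac{1}{5} - \frac{2}{3} = - \frac{4}{5} - \frac{2}{3} = - \frac{22}{15} \approx -1.4667$)
$k{\left(t \right)} = - \frac{88 t}{15}$ ($k{\left(t \right)} = - \frac{22 t}{15} \cdot 4 = - \frac{88 t}{15}$)
$\left(k{\left(0 \right)} + A{\left(-3,4 \right)}\right)^{2} = \left(\left(- \frac{88}{15}\right) 0 + \sqrt{-1 + 4}\right)^{2} = \left(0 + \sqrt{3}\right)^{2} = \left(\sqrt{3}\right)^{2} = 3$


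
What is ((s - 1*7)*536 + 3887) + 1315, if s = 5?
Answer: 4130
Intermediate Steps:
((s - 1*7)*536 + 3887) + 1315 = ((5 - 1*7)*536 + 3887) + 1315 = ((5 - 7)*536 + 3887) + 1315 = (-2*536 + 3887) + 1315 = (-1072 + 3887) + 1315 = 2815 + 1315 = 4130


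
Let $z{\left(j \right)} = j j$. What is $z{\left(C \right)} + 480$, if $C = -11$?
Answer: $601$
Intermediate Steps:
$z{\left(j \right)} = j^{2}$
$z{\left(C \right)} + 480 = \left(-11\right)^{2} + 480 = 121 + 480 = 601$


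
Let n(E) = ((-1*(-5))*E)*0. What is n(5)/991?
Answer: 0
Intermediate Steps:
n(E) = 0 (n(E) = (5*E)*0 = 0)
n(5)/991 = 0/991 = 0*(1/991) = 0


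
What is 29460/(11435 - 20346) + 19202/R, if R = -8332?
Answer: -208284871/37123226 ≈ -5.6106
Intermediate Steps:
29460/(11435 - 20346) + 19202/R = 29460/(11435 - 20346) + 19202/(-8332) = 29460/(-8911) + 19202*(-1/8332) = 29460*(-1/8911) - 9601/4166 = -29460/8911 - 9601/4166 = -208284871/37123226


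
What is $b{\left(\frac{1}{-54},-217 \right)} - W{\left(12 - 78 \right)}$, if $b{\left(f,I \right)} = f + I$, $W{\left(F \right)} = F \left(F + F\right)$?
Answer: $- \frac{482167}{54} \approx -8929.0$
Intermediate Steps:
$W{\left(F \right)} = 2 F^{2}$ ($W{\left(F \right)} = F 2 F = 2 F^{2}$)
$b{\left(f,I \right)} = I + f$
$b{\left(\frac{1}{-54},-217 \right)} - W{\left(12 - 78 \right)} = \left(-217 + \frac{1}{-54}\right) - 2 \left(12 - 78\right)^{2} = \left(-217 - \frac{1}{54}\right) - 2 \left(-66\right)^{2} = - \frac{11719}{54} - 2 \cdot 4356 = - \frac{11719}{54} - 8712 = - \frac{482167}{54}$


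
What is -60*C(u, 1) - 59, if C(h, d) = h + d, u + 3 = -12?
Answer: 781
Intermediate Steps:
u = -15 (u = -3 - 12 = -15)
C(h, d) = d + h
-60*C(u, 1) - 59 = -60*(1 - 15) - 59 = -60*(-14) - 59 = 840 - 59 = 781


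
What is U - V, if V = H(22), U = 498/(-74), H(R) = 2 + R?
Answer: -1137/37 ≈ -30.730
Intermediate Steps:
U = -249/37 (U = 498*(-1/74) = -249/37 ≈ -6.7297)
V = 24 (V = 2 + 22 = 24)
U - V = -249/37 - 1*24 = -249/37 - 24 = -1137/37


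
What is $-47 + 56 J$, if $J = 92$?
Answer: $5105$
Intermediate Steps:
$-47 + 56 J = -47 + 56 \cdot 92 = -47 + 5152 = 5105$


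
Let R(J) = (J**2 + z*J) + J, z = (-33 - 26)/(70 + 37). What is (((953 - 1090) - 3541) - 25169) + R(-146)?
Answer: -812825/107 ≈ -7596.5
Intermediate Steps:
z = -59/107 ≈ -0.55140
R(J) = J**2 + 48*J/107 (R(J) = (J**2 - 59*J/107) + J = J**2 + 48*J/107)
(((953 - 1090) - 3541) - 25169) + R(-146) = (((953 - 1090) - 3541) - 25169) + (1/107)*(-146)*(48 + 107*(-146)) = ((-137 - 3541) - 25169) + (1/107)*(-146)*(48 - 15622) = (-3678 - 25169) + (1/107)*(-146)*(-15574) = -28847 + 2273804/107 = -812825/107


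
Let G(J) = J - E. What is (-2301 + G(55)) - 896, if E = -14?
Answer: -3128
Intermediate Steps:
G(J) = 14 + J (G(J) = J - 1*(-14) = J + 14 = 14 + J)
(-2301 + G(55)) - 896 = (-2301 + (14 + 55)) - 896 = (-2301 + 69) - 896 = -2232 - 896 = -3128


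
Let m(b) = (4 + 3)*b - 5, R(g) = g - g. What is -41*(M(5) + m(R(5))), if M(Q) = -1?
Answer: 246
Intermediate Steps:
R(g) = 0
m(b) = -5 + 7*b (m(b) = 7*b - 5 = -5 + 7*b)
-41*(M(5) + m(R(5))) = -41*(-1 + (-5 + 7*0)) = -41*(-1 + (-5 + 0)) = -41*(-1 - 5) = -41*(-6) = 246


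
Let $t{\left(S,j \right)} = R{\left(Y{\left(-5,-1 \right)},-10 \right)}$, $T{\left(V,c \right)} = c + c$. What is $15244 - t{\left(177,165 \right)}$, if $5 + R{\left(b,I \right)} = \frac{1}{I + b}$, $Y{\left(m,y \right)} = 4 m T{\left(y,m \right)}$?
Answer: $\frac{2897309}{190} \approx 15249.0$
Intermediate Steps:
$T{\left(V,c \right)} = 2 c$
$Y{\left(m,y \right)} = 8 m^{2}$ ($Y{\left(m,y \right)} = 4 m 2 m = 8 m^{2}$)
$R{\left(b,I \right)} = -5 + \frac{1}{I + b}$
$t{\left(S,j \right)} = - \frac{949}{190}$ ($t{\left(S,j \right)} = \frac{1 - -50 - 5 \cdot 8 \left(-5\right)^{2}}{-10 + 8 \left(-5\right)^{2}} = \frac{1 + 50 - 5 \cdot 8 \cdot 25}{-10 + 8 \cdot 25} = \frac{1 + 50 - 1000}{-10 + 200} = \frac{1 + 50 - 1000}{190} = \frac{1}{190} \left(-949\right) = - \frac{949}{190}$)
$15244 - t{\left(177,165 \right)} = 15244 - - \frac{949}{190} = 15244 + \frac{949}{190} = \frac{2897309}{190}$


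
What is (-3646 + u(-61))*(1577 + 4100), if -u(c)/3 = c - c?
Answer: -20698342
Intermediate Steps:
u(c) = 0 (u(c) = -3*(c - c) = -3*0 = 0)
(-3646 + u(-61))*(1577 + 4100) = (-3646 + 0)*(1577 + 4100) = -3646*5677 = -20698342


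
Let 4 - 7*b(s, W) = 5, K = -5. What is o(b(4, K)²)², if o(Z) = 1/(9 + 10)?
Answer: 1/361 ≈ 0.0027701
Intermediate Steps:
b(s, W) = -⅐ (b(s, W) = 4/7 - ⅐*5 = 4/7 - 5/7 = -⅐)
o(Z) = 1/19
o(b(4, K)²)² = (1/19)² = 1/361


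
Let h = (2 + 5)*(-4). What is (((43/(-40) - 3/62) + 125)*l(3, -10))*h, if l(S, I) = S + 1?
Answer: -2150498/155 ≈ -13874.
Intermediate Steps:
l(S, I) = 1 + S
h = -28 (h = 7*(-4) = -28)
(((43/(-40) - 3/62) + 125)*l(3, -10))*h = (((43/(-40) - 3/62) + 125)*(1 + 3))*(-28) = (((43*(-1/40) - 3*1/62) + 125)*4)*(-28) = (((-43/40 - 3/62) + 125)*4)*(-28) = ((-1393/1240 + 125)*4)*(-28) = ((153607/1240)*4)*(-28) = (153607/310)*(-28) = -2150498/155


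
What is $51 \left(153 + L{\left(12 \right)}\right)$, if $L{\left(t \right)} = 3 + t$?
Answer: $8568$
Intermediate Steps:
$51 \left(153 + L{\left(12 \right)}\right) = 51 \left(153 + \left(3 + 12\right)\right) = 51 \left(153 + 15\right) = 51 \cdot 168 = 8568$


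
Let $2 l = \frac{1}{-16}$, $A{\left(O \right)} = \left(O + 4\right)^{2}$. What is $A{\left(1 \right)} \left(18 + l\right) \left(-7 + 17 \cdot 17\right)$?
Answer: $\frac{2026875}{16} \approx 1.2668 \cdot 10^{5}$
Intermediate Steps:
$A{\left(O \right)} = \left(4 + O\right)^{2}$
$l = - \frac{1}{32}$ ($l = \frac{1}{2 \left(-16\right)} = \frac{1}{2} \left(- \frac{1}{16}\right) = - \frac{1}{32} \approx -0.03125$)
$A{\left(1 \right)} \left(18 + l\right) \left(-7 + 17 \cdot 17\right) = \left(4 + 1\right)^{2} \left(18 - \frac{1}{32}\right) \left(-7 + 17 \cdot 17\right) = 5^{2} \cdot \frac{575}{32} \left(-7 + 289\right) = 25 \cdot \frac{575}{32} \cdot 282 = \frac{14375}{32} \cdot 282 = \frac{2026875}{16}$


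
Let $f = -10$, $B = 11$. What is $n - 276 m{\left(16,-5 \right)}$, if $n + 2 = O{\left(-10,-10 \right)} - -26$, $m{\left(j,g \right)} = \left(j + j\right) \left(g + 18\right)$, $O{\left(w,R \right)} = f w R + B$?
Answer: $-115781$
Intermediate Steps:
$O{\left(w,R \right)} = 11 - 10 R w$ ($O{\left(w,R \right)} = - 10 w R + 11 = - 10 R w + 11 = 11 - 10 R w$)
$m{\left(j,g \right)} = 2 j \left(18 + g\right)$
$n = -965$ ($n = -2 + \left(\left(11 - \left(-100\right) \left(-10\right)\right) - -26\right) = -2 + \left(\left(11 - 1000\right) + 26\right) = -2 + \left(-989 + 26\right) = -2 - 963 = -965$)
$n - 276 m{\left(16,-5 \right)} = -965 - 276 \cdot 2 \cdot 16 \left(18 - 5\right) = -965 - 276 \cdot 2 \cdot 16 \cdot 13 = -965 - 114816 = -115781$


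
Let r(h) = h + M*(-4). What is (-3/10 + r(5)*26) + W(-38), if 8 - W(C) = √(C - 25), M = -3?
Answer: 4497/10 - 3*I*√7 ≈ 449.7 - 7.9373*I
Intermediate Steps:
r(h) = 12 + h (r(h) = h - 3*(-4) = h + 12 = 12 + h)
W(C) = 8 - √(-25 + C) (W(C) = 8 - √(C - 25) = 8 - √(-25 + C))
(-3/10 + r(5)*26) + W(-38) = (-3/10 + (12 + 5)*26) + (8 - √(-25 - 38)) = (-3*⅒ + 17*26) + (8 - √(-63)) = (-3/10 + 442) + (8 - 3*I*√7) = 4417/10 + (8 - 3*I*√7) = 4497/10 - 3*I*√7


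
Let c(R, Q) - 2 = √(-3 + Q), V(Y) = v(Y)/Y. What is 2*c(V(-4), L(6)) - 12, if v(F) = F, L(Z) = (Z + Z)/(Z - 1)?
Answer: -8 + 2*I*√15/5 ≈ -8.0 + 1.5492*I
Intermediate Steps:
L(Z) = 2*Z/(-1 + Z) (L(Z) = (2*Z)/(-1 + Z) = 2*Z/(-1 + Z))
V(Y) = 1 (V(Y) = Y/Y = 1)
c(R, Q) = 2 + √(-3 + Q)
2*c(V(-4), L(6)) - 12 = 2*(2 + √(-3 + 2*6/(-1 + 6))) - 12 = 2*(2 + √(-3 + 2*6/5)) - 12 = 2*(2 + √(-3 + 2*6*(⅕))) - 12 = 2*(2 + √(-3 + 12/5)) - 12 = 2*(2 + √(-⅗)) - 12 = 2*(2 + I*√15/5) - 12 = (4 + 2*I*√15/5) - 12 = -8 + 2*I*√15/5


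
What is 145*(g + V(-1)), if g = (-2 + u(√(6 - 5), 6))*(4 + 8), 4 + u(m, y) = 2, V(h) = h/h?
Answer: -6815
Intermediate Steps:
V(h) = 1
u(m, y) = -2 (u(m, y) = -4 + 2 = -2)
g = -48 (g = (-2 - 2)*(4 + 8) = -4*12 = -48)
145*(g + V(-1)) = 145*(-48 + 1) = 145*(-47) = -6815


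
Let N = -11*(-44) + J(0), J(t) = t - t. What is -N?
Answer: -484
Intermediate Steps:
J(t) = 0
N = 484 (N = -11*(-44) + 0 = 484 + 0 = 484)
-N = -1*484 = -484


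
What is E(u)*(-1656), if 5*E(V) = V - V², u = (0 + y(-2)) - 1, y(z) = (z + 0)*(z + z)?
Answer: 69552/5 ≈ 13910.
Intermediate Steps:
y(z) = 2*z² (y(z) = z*(2*z) = 2*z²)
u = 7 (u = (0 + 2*(-2)²) - 1 = (0 + 2*4) - 1 = (0 + 8) - 1 = 8 - 1 = 7)
E(V) = -V²/5 + V/5 (E(V) = (V - V²)/5 = -V²/5 + V/5)
E(u)*(-1656) = ((⅕)*7*(1 - 1*7))*(-1656) = ((⅕)*7*(1 - 7))*(-1656) = ((⅕)*7*(-6))*(-1656) = -42/5*(-1656) = 69552/5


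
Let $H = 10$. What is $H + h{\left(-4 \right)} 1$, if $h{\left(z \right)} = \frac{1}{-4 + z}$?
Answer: $\frac{79}{8} \approx 9.875$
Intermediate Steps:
$H + h{\left(-4 \right)} 1 = 10 + \frac{1}{-4 - 4} \cdot 1 = 10 + \frac{1}{-8} \cdot 1 = 10 - \frac{1}{8} = \frac{79}{8}$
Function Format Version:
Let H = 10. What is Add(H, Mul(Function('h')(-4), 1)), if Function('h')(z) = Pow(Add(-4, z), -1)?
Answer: Rational(79, 8) ≈ 9.8750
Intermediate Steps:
Add(H, Mul(Function('h')(-4), 1)) = Add(10, Mul(Pow(Add(-4, -4), -1), 1)) = Add(10, Mul(Pow(-8, -1), 1)) = Add(10, Mul(Rational(-1, 8), 1)) = Add(10, Rational(-1, 8)) = Rational(79, 8)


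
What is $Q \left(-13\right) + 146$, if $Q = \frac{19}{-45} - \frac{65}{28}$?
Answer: $\frac{228901}{1260} \approx 181.67$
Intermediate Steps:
$Q = - \frac{3457}{1260}$ ($Q = 19 \left(- \frac{1}{45}\right) - \frac{65}{28} = - \frac{19}{45} - \frac{65}{28} = - \frac{3457}{1260} \approx -2.7437$)
$Q \left(-13\right) + 146 = \left(- \frac{3457}{1260}\right) \left(-13\right) + 146 = \frac{44941}{1260} + 146 = \frac{228901}{1260}$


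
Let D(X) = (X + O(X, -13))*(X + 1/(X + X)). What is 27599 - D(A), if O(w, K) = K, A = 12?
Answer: 662665/24 ≈ 27611.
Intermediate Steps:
D(X) = (-13 + X)*(X + 1/(2*X)) (D(X) = (X - 13)*(X + 1/(X + X)) = (-13 + X)*(X + 1/(2*X)))
27599 - D(A) = 27599 - (½ + 12² - 13*12 - 13/2/12) = 27599 - (½ + 144 - 156 - 13/2*1/12) = 27599 - (½ + 144 - 156 - 13/24) = 27599 - 1*(-289/24) = 27599 + 289/24 = 662665/24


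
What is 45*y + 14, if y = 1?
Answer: 59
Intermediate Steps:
45*y + 14 = 45*1 + 14 = 45 + 14 = 59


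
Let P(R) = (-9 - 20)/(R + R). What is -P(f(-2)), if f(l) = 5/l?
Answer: -29/5 ≈ -5.8000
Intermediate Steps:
P(R) = -29/(2*R) (P(R) = -29*1/(2*R) = -29/(2*R))
-P(f(-2)) = -(-29)/(2*(5/(-2))) = -(-29)/(2*(5*(-½))) = -(-29)/(2*(-5/2)) = -(-29)*(-2)/(2*5) = -1*29/5 = -29/5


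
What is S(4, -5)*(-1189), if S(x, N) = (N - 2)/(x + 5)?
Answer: 8323/9 ≈ 924.78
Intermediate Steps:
S(x, N) = (-2 + N)/(5 + x)
S(4, -5)*(-1189) = ((-2 - 5)/(5 + 4))*(-1189) = (-7/9)*(-1189) = ((1/9)*(-7))*(-1189) = -7/9*(-1189) = 8323/9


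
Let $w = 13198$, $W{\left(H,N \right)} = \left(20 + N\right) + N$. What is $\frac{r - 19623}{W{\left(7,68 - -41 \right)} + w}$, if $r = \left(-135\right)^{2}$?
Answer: $- \frac{699}{6718} \approx -0.10405$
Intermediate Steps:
$r = 18225$
$W{\left(H,N \right)} = 20 + 2 N$
$\frac{r - 19623}{W{\left(7,68 - -41 \right)} + w} = \frac{18225 - 19623}{\left(20 + 2 \left(68 - -41\right)\right) + 13198} = - \frac{1398}{\left(20 + 2 \left(68 + 41\right)\right) + 13198} = - \frac{1398}{\left(20 + 2 \cdot 109\right) + 13198} = - \frac{1398}{\left(20 + 218\right) + 13198} = - \frac{1398}{238 + 13198} = - \frac{1398}{13436} = \left(-1398\right) \frac{1}{13436} = - \frac{699}{6718}$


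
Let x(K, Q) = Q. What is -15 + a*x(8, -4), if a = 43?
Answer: -187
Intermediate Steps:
-15 + a*x(8, -4) = -15 + 43*(-4) = -15 - 172 = -187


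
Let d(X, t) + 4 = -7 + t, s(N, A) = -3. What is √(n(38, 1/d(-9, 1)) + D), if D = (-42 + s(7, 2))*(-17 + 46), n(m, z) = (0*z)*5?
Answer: 3*I*√145 ≈ 36.125*I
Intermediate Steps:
d(X, t) = -11 + t (d(X, t) = -4 + (-7 + t) = -11 + t)
n(m, z) = 0 (n(m, z) = 0*5 = 0)
D = -1305 (D = (-42 - 3)*(-17 + 46) = -45*29 = -1305)
√(n(38, 1/d(-9, 1)) + D) = √(0 - 1305) = √(-1305) = 3*I*√145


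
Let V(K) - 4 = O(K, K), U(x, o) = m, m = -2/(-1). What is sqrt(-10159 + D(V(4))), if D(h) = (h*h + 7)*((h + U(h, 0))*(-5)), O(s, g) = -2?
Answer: I*sqrt(10379) ≈ 101.88*I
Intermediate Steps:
m = 2 (m = -2*(-1) = 2)
U(x, o) = 2
V(K) = 2 (V(K) = 4 - 2 = 2)
D(h) = (-10 - 5*h)*(7 + h**2) (D(h) = (h*h + 7)*((h + 2)*(-5)) = (h**2 + 7)*((2 + h)*(-5)) = (7 + h**2)*(-10 - 5*h) = (-10 - 5*h)*(7 + h**2))
sqrt(-10159 + D(V(4))) = sqrt(-10159 + (-70 - 35*2 - 10*2**2 - 5*2**3)) = sqrt(-10159 + (-70 - 70 - 10*4 - 5*8)) = sqrt(-10159 + (-70 - 70 - 40 - 40)) = sqrt(-10159 - 220) = sqrt(-10379) = I*sqrt(10379)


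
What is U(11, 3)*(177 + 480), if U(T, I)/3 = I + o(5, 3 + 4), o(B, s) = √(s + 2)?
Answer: 11826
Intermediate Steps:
o(B, s) = √(2 + s)
U(T, I) = 9 + 3*I (U(T, I) = 3*(I + √(2 + (3 + 4))) = 3*(I + √(2 + 7)) = 3*(I + √9) = 3*(I + 3) = 3*(3 + I) = 9 + 3*I)
U(11, 3)*(177 + 480) = (9 + 3*3)*(177 + 480) = (9 + 9)*657 = 18*657 = 11826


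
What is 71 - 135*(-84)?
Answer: 11411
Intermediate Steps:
71 - 135*(-84) = 71 + 11340 = 11411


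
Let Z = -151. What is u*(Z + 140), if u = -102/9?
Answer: 374/3 ≈ 124.67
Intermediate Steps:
u = -34/3 (u = -102*⅑ = -34/3 ≈ -11.333)
u*(Z + 140) = -34*(-151 + 140)/3 = -34/3*(-11) = 374/3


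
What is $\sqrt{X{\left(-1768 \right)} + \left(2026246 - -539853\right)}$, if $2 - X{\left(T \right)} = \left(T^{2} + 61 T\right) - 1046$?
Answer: $i \sqrt{450829} \approx 671.44 i$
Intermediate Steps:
$X{\left(T \right)} = 1048 - T^{2} - 61 T$ ($X{\left(T \right)} = 2 - \left(\left(T^{2} + 61 T\right) - 1046\right) = 2 - \left(-1046 + T^{2} + 61 T\right) = 1048 - T^{2} - 61 T$)
$\sqrt{X{\left(-1768 \right)} + \left(2026246 - -539853\right)} = \sqrt{\left(1048 - \left(-1768\right)^{2} - -107848\right) + \left(2026246 - -539853\right)} = \sqrt{\left(1048 - 3125824 + 107848\right) + \left(2026246 + 539853\right)} = \sqrt{\left(1048 - 3125824 + 107848\right) + 2566099} = \sqrt{-3016928 + 2566099} = \sqrt{-450829} = i \sqrt{450829}$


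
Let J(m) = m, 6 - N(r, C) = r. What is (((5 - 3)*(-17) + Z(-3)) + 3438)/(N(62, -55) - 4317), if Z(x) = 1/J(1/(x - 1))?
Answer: -3400/4373 ≈ -0.77750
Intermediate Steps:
N(r, C) = 6 - r
Z(x) = -1 + x (Z(x) = 1/(1/(x - 1)) = 1/(1/(-1 + x)) = -1 + x)
(((5 - 3)*(-17) + Z(-3)) + 3438)/(N(62, -55) - 4317) = (((5 - 3)*(-17) + (-1 - 3)) + 3438)/((6 - 1*62) - 4317) = ((2*(-17) - 4) + 3438)/((6 - 62) - 4317) = ((-34 - 4) + 3438)/(-56 - 4317) = (-38 + 3438)/(-4373) = 3400*(-1/4373) = -3400/4373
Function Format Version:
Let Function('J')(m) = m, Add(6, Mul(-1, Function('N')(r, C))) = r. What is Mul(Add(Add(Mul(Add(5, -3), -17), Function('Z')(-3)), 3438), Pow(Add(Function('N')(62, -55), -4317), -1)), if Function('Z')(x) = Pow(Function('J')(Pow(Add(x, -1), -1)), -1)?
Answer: Rational(-3400, 4373) ≈ -0.77750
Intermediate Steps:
Function('N')(r, C) = Add(6, Mul(-1, r))
Function('Z')(x) = Add(-1, x) (Function('Z')(x) = Pow(Pow(Add(x, -1), -1), -1) = Pow(Pow(Add(-1, x), -1), -1) = Add(-1, x))
Mul(Add(Add(Mul(Add(5, -3), -17), Function('Z')(-3)), 3438), Pow(Add(Function('N')(62, -55), -4317), -1)) = Mul(Add(Add(Mul(Add(5, -3), -17), Add(-1, -3)), 3438), Pow(Add(Add(6, Mul(-1, 62)), -4317), -1)) = Mul(Add(Add(Mul(2, -17), -4), 3438), Pow(Add(Add(6, -62), -4317), -1)) = Mul(Add(Add(-34, -4), 3438), Pow(Add(-56, -4317), -1)) = Mul(Add(-38, 3438), Pow(-4373, -1)) = Mul(3400, Rational(-1, 4373)) = Rational(-3400, 4373)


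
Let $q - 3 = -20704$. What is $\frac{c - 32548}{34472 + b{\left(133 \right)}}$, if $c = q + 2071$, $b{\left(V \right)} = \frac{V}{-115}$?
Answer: $- \frac{5885470}{3964147} \approx -1.4847$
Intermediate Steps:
$q = -20701$ ($q = 3 - 20704 = -20701$)
$b{\left(V \right)} = - \frac{V}{115}$ ($b{\left(V \right)} = V \left(- \frac{1}{115}\right) = - \frac{V}{115}$)
$c = -18630$ ($c = -20701 + 2071 = -18630$)
$\frac{c - 32548}{34472 + b{\left(133 \right)}} = \frac{-18630 - 32548}{34472 - \frac{133}{115}} = - \frac{51178}{34472 - \frac{133}{115}} = - \frac{51178}{\frac{3964147}{115}} = \left(-51178\right) \frac{115}{3964147} = - \frac{5885470}{3964147}$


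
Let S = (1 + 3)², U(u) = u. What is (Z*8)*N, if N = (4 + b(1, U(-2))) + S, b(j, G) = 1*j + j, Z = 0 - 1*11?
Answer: -1936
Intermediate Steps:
Z = -11 (Z = 0 - 11 = -11)
b(j, G) = 2*j (b(j, G) = j + j = 2*j)
S = 16 (S = 4² = 16)
N = 22 (N = (4 + 2*1) + 16 = (4 + 2) + 16 = 6 + 16 = 22)
(Z*8)*N = -11*8*22 = -88*22 = -1936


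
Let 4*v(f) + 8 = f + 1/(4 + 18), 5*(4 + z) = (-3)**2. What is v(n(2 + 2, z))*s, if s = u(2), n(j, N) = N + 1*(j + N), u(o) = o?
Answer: -919/220 ≈ -4.1773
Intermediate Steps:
z = -11/5 (z = -4 + (1/5)*(-3)**2 = -4 + (1/5)*9 = -4 + 9/5 = -11/5 ≈ -2.2000)
n(j, N) = j + 2*N (n(j, N) = N + 1*(N + j) = N + (N + j) = j + 2*N)
v(f) = -175/88 + f/4 (v(f) = -2 + (f + 1/(4 + 18))/4 = -2 + (f + 1/22)/4 = -2 + (1/22 + f)/4 = -2 + (1/88 + f/4) = -175/88 + f/4)
s = 2
v(n(2 + 2, z))*s = (-175/88 + ((2 + 2) + 2*(-11/5))/4)*2 = (-175/88 + (4 - 22/5)/4)*2 = (-175/88 + (1/4)*(-2/5))*2 = (-175/88 - 1/10)*2 = -919/440*2 = -919/220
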